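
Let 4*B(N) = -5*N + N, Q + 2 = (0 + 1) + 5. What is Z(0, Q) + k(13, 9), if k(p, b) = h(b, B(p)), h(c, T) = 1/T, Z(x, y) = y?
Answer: 51/13 ≈ 3.9231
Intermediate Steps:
Q = 4 (Q = -2 + ((0 + 1) + 5) = -2 + (1 + 5) = -2 + 6 = 4)
B(N) = -N (B(N) = (-5*N + N)/4 = (-4*N)/4 = -N)
k(p, b) = -1/p (k(p, b) = 1/(-p) = -1/p)
Z(0, Q) + k(13, 9) = 4 - 1/13 = 51/13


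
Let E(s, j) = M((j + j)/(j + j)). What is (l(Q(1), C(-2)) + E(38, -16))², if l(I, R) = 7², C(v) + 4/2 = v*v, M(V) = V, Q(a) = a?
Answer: 2500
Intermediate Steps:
C(v) = -2 + v² (C(v) = -2 + v*v = -2 + v²)
l(I, R) = 49
E(s, j) = 1 (E(s, j) = (j + j)/(j + j) = (2*j)/((2*j)) = (2*j)*(1/(2*j)) = 1)
(l(Q(1), C(-2)) + E(38, -16))² = (49 + 1)² = 50² = 2500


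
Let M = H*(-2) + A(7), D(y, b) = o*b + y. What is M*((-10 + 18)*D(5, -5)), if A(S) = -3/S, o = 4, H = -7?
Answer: -11400/7 ≈ -1628.6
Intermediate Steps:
D(y, b) = y + 4*b (D(y, b) = 4*b + y = y + 4*b)
M = 95/7 (M = -7*(-2) - 3/7 = 14 - 3*⅐ = 14 - 3/7 = 95/7 ≈ 13.571)
M*((-10 + 18)*D(5, -5)) = 95*((-10 + 18)*(5 + 4*(-5)))/7 = 95*(8*(5 - 20))/7 = 95*(8*(-15))/7 = (95/7)*(-120) = -11400/7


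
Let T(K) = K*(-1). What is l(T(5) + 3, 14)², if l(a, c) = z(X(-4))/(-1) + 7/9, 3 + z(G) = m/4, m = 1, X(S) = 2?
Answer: 16129/1296 ≈ 12.445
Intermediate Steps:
T(K) = -K
z(G) = -11/4 (z(G) = -3 + 1/4 = -3 + 1*(¼) = -3 + ¼ = -11/4)
l(a, c) = 127/36 (l(a, c) = -11/4/(-1) + 7/9 = -11/4*(-1) + 7*(⅑) = 11/4 + 7/9 = 127/36)
l(T(5) + 3, 14)² = (127/36)² = 16129/1296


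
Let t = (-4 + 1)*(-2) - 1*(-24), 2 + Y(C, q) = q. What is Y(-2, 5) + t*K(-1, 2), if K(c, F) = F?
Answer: 63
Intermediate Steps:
Y(C, q) = -2 + q
t = 30 (t = -3*(-2) + 24 = 6 + 24 = 30)
Y(-2, 5) + t*K(-1, 2) = (-2 + 5) + 30*2 = 3 + 60 = 63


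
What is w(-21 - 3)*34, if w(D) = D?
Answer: -816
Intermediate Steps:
w(-21 - 3)*34 = (-21 - 3)*34 = -24*34 = -816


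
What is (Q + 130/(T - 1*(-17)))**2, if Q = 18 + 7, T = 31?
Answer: 442225/576 ≈ 767.75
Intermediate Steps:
Q = 25
(Q + 130/(T - 1*(-17)))**2 = (25 + 130/(31 - 1*(-17)))**2 = (25 + 130/(31 + 17))**2 = (25 + 130/48)**2 = (25 + 130*(1/48))**2 = (25 + 65/24)**2 = (665/24)**2 = 442225/576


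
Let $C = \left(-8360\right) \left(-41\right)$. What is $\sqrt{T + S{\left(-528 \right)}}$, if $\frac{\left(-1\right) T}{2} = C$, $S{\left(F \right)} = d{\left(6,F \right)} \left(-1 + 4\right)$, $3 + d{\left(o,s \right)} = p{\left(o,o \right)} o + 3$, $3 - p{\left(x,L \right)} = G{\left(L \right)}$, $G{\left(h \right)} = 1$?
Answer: $2 i \sqrt{171371} \approx 827.94 i$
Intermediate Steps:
$p{\left(x,L \right)} = 2$ ($p{\left(x,L \right)} = 3 - 1 = 2$)
$d{\left(o,s \right)} = 2 o$ ($d{\left(o,s \right)} = -3 + \left(2 o + 3\right) = -3 + \left(3 + 2 o\right) = 2 o$)
$S{\left(F \right)} = 36$ ($S{\left(F \right)} = 2 \cdot 6 \left(-1 + 4\right) = 12 \cdot 3 = 36$)
$C = 342760$
$T = -685520$ ($T = \left(-2\right) 342760 = -685520$)
$\sqrt{T + S{\left(-528 \right)}} = \sqrt{-685520 + 36} = \sqrt{-685484} = 2 i \sqrt{171371}$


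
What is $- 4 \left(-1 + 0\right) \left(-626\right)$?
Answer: $-2504$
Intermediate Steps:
$- 4 \left(-1 + 0\right) \left(-626\right) = \left(-4\right) \left(-1\right) \left(-626\right) = 4 \left(-626\right) = -2504$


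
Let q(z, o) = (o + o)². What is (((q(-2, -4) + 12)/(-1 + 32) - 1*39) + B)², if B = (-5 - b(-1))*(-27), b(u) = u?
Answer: 4906225/961 ≈ 5105.3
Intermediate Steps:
q(z, o) = 4*o² (q(z, o) = (2*o)² = 4*o²)
B = 108 (B = (-5 - 1*(-1))*(-27) = (-5 + 1)*(-27) = -4*(-27) = 108)
(((q(-2, -4) + 12)/(-1 + 32) - 1*39) + B)² = (((4*(-4)² + 12)/(-1 + 32) - 1*39) + 108)² = (((4*16 + 12)/31 - 39) + 108)² = (((64 + 12)*(1/31) - 39) + 108)² = ((76*(1/31) - 39) + 108)² = ((76/31 - 39) + 108)² = (-1133/31 + 108)² = (2215/31)² = 4906225/961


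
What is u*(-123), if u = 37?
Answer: -4551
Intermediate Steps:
u*(-123) = 37*(-123) = -4551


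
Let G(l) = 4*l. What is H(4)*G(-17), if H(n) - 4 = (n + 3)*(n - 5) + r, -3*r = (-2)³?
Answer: 68/3 ≈ 22.667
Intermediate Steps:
r = 8/3 (r = -⅓*(-2)³ = -⅓*(-8) = 8/3 ≈ 2.6667)
H(n) = 20/3 + (-5 + n)*(3 + n) (H(n) = 4 + ((n + 3)*(n - 5) + 8/3) = 4 + ((3 + n)*(-5 + n) + 8/3) = 4 + ((-5 + n)*(3 + n) + 8/3) = 4 + (8/3 + (-5 + n)*(3 + n)) = 20/3 + (-5 + n)*(3 + n))
H(4)*G(-17) = (-25/3 + 4² - 2*4)*(4*(-17)) = (-25/3 + 16 - 8)*(-68) = -⅓*(-68) = 68/3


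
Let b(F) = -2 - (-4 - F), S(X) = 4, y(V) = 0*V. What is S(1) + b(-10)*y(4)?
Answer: 4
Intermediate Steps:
y(V) = 0
b(F) = 2 + F (b(F) = -2 + (4 + F) = 2 + F)
S(1) + b(-10)*y(4) = 4 + (2 - 10)*0 = 4 - 8*0 = 4 + 0 = 4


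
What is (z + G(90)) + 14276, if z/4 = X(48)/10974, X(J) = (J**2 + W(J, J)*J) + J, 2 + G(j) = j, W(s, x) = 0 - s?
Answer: 26271788/1829 ≈ 14364.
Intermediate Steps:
W(s, x) = -s
G(j) = -2 + j
X(J) = J (X(J) = (J**2 + (-J)*J) + J = (J**2 - J**2) + J = 0 + J = J)
z = 32/1829 (z = 4*(48/10974) = 4*(48*(1/10974)) = 4*(8/1829) = 32/1829 ≈ 0.017496)
(z + G(90)) + 14276 = (32/1829 + (-2 + 90)) + 14276 = (32/1829 + 88) + 14276 = 160984/1829 + 14276 = 26271788/1829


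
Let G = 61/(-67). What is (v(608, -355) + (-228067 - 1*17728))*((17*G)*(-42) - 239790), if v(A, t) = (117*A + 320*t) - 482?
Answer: 4626316868616/67 ≈ 6.9050e+10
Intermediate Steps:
v(A, t) = -482 + 117*A + 320*t
G = -61/67 (G = 61*(-1/67) = -61/67 ≈ -0.91045)
(v(608, -355) + (-228067 - 1*17728))*((17*G)*(-42) - 239790) = ((-482 + 117*608 + 320*(-355)) + (-228067 - 1*17728))*((17*(-61/67))*(-42) - 239790) = ((-482 + 71136 - 113600) + (-228067 - 17728))*(-1037/67*(-42) - 239790) = (-42946 - 245795)*(43554/67 - 239790) = -288741*(-16022376/67) = 4626316868616/67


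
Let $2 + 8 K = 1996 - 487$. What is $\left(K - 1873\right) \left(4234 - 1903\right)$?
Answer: $- \frac{31414887}{8} \approx -3.9269 \cdot 10^{6}$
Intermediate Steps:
$K = \frac{1507}{8}$ ($K = - \frac{1}{4} + \frac{1996 - 487}{8} = - \frac{1}{4} + \frac{1}{8} \cdot 1509 = - \frac{1}{4} + \frac{1509}{8} = \frac{1507}{8} \approx 188.38$)
$\left(K - 1873\right) \left(4234 - 1903\right) = \left(\frac{1507}{8} - 1873\right) \left(4234 - 1903\right) = \left(- \frac{13477}{8}\right) 2331 = - \frac{31414887}{8}$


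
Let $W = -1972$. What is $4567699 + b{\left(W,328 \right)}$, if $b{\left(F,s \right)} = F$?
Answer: $4565727$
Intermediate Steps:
$4567699 + b{\left(W,328 \right)} = 4567699 - 1972 = 4565727$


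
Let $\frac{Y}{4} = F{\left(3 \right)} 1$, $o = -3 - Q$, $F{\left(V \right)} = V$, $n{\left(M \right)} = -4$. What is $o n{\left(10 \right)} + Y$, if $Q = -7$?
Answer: $-4$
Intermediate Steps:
$o = 4$ ($o = -3 - -7 = -3 + 7 = 4$)
$Y = 12$ ($Y = 4 \cdot 3 \cdot 1 = 4 \cdot 3 = 12$)
$o n{\left(10 \right)} + Y = 4 \left(-4\right) + 12 = -16 + 12 = -4$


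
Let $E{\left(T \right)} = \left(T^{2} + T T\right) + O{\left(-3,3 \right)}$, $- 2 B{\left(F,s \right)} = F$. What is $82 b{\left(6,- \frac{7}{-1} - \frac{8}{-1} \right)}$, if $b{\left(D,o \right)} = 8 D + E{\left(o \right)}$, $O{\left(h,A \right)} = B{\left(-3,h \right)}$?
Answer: $40959$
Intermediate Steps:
$B{\left(F,s \right)} = - \frac{F}{2}$
$O{\left(h,A \right)} = \frac{3}{2}$ ($O{\left(h,A \right)} = \left(- \frac{1}{2}\right) \left(-3\right) = \frac{3}{2}$)
$E{\left(T \right)} = \frac{3}{2} + 2 T^{2}$ ($E{\left(T \right)} = \left(T^{2} + T T\right) + \frac{3}{2} = \left(T^{2} + T^{2}\right) + \frac{3}{2} = 2 T^{2} + \frac{3}{2} = \frac{3}{2} + 2 T^{2}$)
$b{\left(D,o \right)} = \frac{3}{2} + 2 o^{2} + 8 D$ ($b{\left(D,o \right)} = 8 D + \left(\frac{3}{2} + 2 o^{2}\right) = \frac{3}{2} + 2 o^{2} + 8 D$)
$82 b{\left(6,- \frac{7}{-1} - \frac{8}{-1} \right)} = 82 \left(\frac{3}{2} + 2 \left(- \frac{7}{-1} - \frac{8}{-1}\right)^{2} + 8 \cdot 6\right) = 82 \left(\frac{3}{2} + 2 \left(\left(-7\right) \left(-1\right) - -8\right)^{2} + 48\right) = 82 \left(\frac{3}{2} + 2 \left(7 + 8\right)^{2} + 48\right) = 82 \left(\frac{3}{2} + 2 \cdot 15^{2} + 48\right) = 82 \left(\frac{3}{2} + 2 \cdot 225 + 48\right) = 82 \left(\frac{3}{2} + 450 + 48\right) = 82 \cdot \frac{999}{2} = 40959$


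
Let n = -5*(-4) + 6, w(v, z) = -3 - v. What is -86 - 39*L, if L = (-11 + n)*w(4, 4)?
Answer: 4009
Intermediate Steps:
n = 26 (n = 20 + 6 = 26)
L = -105 (L = (-11 + 26)*(-3 - 1*4) = 15*(-3 - 4) = 15*(-7) = -105)
-86 - 39*L = -86 - 39*(-105) = -86 + 4095 = 4009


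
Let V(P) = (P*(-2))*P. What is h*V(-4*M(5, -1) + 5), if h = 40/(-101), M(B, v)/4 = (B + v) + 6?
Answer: 1922000/101 ≈ 19030.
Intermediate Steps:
M(B, v) = 24 + 4*B + 4*v (M(B, v) = 4*((B + v) + 6) = 4*(6 + B + v) = 24 + 4*B + 4*v)
V(P) = -2*P**2 (V(P) = (-2*P)*P = -2*P**2)
h = -40/101 (h = 40*(-1/101) = -40/101 ≈ -0.39604)
h*V(-4*M(5, -1) + 5) = -(-80)*(-4*(24 + 4*5 + 4*(-1)) + 5)**2/101 = -(-80)*(-4*(24 + 20 - 4) + 5)**2/101 = -(-80)*(-4*40 + 5)**2/101 = -(-80)*(-160 + 5)**2/101 = -(-80)*(-155)**2/101 = -(-80)*24025/101 = -40/101*(-48050) = 1922000/101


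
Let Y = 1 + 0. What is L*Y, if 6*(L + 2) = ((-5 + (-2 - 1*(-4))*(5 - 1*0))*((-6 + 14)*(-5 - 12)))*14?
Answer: -4766/3 ≈ -1588.7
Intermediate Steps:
Y = 1
L = -4766/3 (L = -2 + (((-5 + (-2 - 1*(-4))*(5 - 1*0))*((-6 + 14)*(-5 - 12)))*14)/6 = -2 + (((-5 + (-2 + 4)*(5 + 0))*(8*(-17)))*14)/6 = -2 + (((-5 + 2*5)*(-136))*14)/6 = -2 + (((-5 + 10)*(-136))*14)/6 = -2 + ((5*(-136))*14)/6 = -2 + (-680*14)/6 = -2 + (1/6)*(-9520) = -2 - 4760/3 = -4766/3 ≈ -1588.7)
L*Y = -4766/3*1 = -4766/3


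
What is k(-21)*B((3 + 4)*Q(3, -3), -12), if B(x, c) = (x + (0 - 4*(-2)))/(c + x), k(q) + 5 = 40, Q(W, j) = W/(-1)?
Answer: 455/33 ≈ 13.788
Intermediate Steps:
Q(W, j) = -W (Q(W, j) = W*(-1) = -W)
k(q) = 35 (k(q) = -5 + 40 = 35)
B(x, c) = (8 + x)/(c + x) (B(x, c) = (x + (0 + 8))/(c + x) = (x + 8)/(c + x) = (8 + x)/(c + x))
k(-21)*B((3 + 4)*Q(3, -3), -12) = 35*((8 + (3 + 4)*(-1*3))/(-12 + (3 + 4)*(-1*3))) = 35*((8 + 7*(-3))/(-12 + 7*(-3))) = 35*((8 - 21)/(-12 - 21)) = 35*(-13/(-33)) = 35*(-1/33*(-13)) = 35*(13/33) = 455/33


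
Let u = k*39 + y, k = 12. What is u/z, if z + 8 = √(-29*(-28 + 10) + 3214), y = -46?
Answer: 422/459 + 211*√934/918 ≈ 7.9439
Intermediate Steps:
u = 422 (u = 12*39 - 46 = 468 - 46 = 422)
z = -8 + 2*√934 (z = -8 + √(-29*(-28 + 10) + 3214) = -8 + √(-29*(-18) + 3214) = -8 + √(522 + 3214) = -8 + √3736 = -8 + 2*√934 ≈ 53.123)
u/z = 422/(-8 + 2*√934)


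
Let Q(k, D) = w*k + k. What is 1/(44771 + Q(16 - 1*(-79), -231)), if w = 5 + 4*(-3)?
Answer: 1/44201 ≈ 2.2624e-5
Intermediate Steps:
w = -7 (w = 5 - 12 = -7)
Q(k, D) = -6*k (Q(k, D) = -7*k + k = -6*k)
1/(44771 + Q(16 - 1*(-79), -231)) = 1/(44771 - 6*(16 - 1*(-79))) = 1/(44771 - 6*(16 + 79)) = 1/(44771 - 6*95) = 1/(44771 - 570) = 1/44201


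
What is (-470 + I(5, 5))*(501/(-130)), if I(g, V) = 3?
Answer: 233967/130 ≈ 1799.7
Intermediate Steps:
(-470 + I(5, 5))*(501/(-130)) = (-470 + 3)*(501/(-130)) = -233967*(-1)/130 = -467*(-501/130) = 233967/130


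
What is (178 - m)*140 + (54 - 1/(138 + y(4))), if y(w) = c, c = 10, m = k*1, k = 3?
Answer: 3633991/148 ≈ 24554.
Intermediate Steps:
m = 3 (m = 3*1 = 3)
y(w) = 10
(178 - m)*140 + (54 - 1/(138 + y(4))) = (178 - 1*3)*140 + (54 - 1/(138 + 10)) = (178 - 3)*140 + (54 - 1/148) = 175*140 + (54 - 1*1/148) = 24500 + (54 - 1/148) = 24500 + 7991/148 = 3633991/148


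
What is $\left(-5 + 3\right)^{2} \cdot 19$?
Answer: $76$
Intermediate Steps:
$\left(-5 + 3\right)^{2} \cdot 19 = \left(-2\right)^{2} \cdot 19 = 4 \cdot 19 = 76$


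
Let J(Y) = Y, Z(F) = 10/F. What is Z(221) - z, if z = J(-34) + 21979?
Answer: -4849835/221 ≈ -21945.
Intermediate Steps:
z = 21945 (z = -34 + 21979 = 21945)
Z(221) - z = 10/221 - 1*21945 = 10*(1/221) - 21945 = 10/221 - 21945 = -4849835/221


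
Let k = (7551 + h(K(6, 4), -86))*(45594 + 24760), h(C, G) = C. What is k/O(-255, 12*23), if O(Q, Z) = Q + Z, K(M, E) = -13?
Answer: 530328452/21 ≈ 2.5254e+7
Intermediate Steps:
k = 530328452 (k = (7551 - 13)*(45594 + 24760) = 7538*70354 = 530328452)
k/O(-255, 12*23) = 530328452/(-255 + 12*23) = 530328452/(-255 + 276) = 530328452/21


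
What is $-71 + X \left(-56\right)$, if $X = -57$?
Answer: $3121$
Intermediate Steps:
$-71 + X \left(-56\right) = -71 - -3192 = -71 + 3192 = 3121$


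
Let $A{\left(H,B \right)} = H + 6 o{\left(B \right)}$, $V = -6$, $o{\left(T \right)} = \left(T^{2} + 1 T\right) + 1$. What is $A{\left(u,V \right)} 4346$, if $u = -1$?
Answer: $804010$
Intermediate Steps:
$o{\left(T \right)} = 1 + T + T^{2}$ ($o{\left(T \right)} = \left(T^{2} + T\right) + 1 = \left(T + T^{2}\right) + 1 = 1 + T + T^{2}$)
$A{\left(H,B \right)} = 6 + H + 6 B + 6 B^{2}$ ($A{\left(H,B \right)} = H + 6 \left(1 + B + B^{2}\right) = H + \left(6 + 6 B + 6 B^{2}\right) = 6 + H + 6 B + 6 B^{2}$)
$A{\left(u,V \right)} 4346 = \left(6 - 1 + 6 \left(-6\right) + 6 \left(-6\right)^{2}\right) 4346 = \left(6 - 1 - 36 + 6 \cdot 36\right) 4346 = \left(6 - 1 - 36 + 216\right) 4346 = 185 \cdot 4346 = 804010$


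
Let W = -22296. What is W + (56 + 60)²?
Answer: -8840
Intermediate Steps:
W + (56 + 60)² = -22296 + (56 + 60)² = -22296 + 116² = -22296 + 13456 = -8840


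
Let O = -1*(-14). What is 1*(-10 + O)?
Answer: 4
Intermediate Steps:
O = 14
1*(-10 + O) = 1*(-10 + 14) = 1*4 = 4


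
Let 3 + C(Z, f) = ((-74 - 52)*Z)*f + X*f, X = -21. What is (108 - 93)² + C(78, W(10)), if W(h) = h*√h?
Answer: 222 - 98490*√10 ≈ -3.1123e+5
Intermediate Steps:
W(h) = h^(3/2)
C(Z, f) = -3 - 21*f - 126*Z*f (C(Z, f) = -3 + (((-74 - 52)*Z)*f - 21*f) = -3 + ((-126*Z)*f - 21*f) = -3 + (-126*Z*f - 21*f) = -3 + (-21*f - 126*Z*f) = -3 - 21*f - 126*Z*f)
(108 - 93)² + C(78, W(10)) = (108 - 93)² + (-3 - 210*√10 - 126*78*10^(3/2)) = 15² + (-3 - 210*√10 - 126*78*10*√10) = 225 + (-3 - 210*√10 - 98280*√10) = 225 + (-3 - 98490*√10) = 222 - 98490*√10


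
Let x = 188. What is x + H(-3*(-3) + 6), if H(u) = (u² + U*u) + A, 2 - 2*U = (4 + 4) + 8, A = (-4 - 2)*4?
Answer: 284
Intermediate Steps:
A = -24 (A = -6*4 = -24)
U = -7 (U = 1 - ((4 + 4) + 8)/2 = 1 - (8 + 8)/2 = 1 - ½*16 = 1 - 8 = -7)
H(u) = -24 + u² - 7*u (H(u) = (u² - 7*u) - 24 = -24 + u² - 7*u)
x + H(-3*(-3) + 6) = 188 + (-24 + (-3*(-3) + 6)² - 7*(-3*(-3) + 6)) = 188 + (-24 + (9 + 6)² - 7*(9 + 6)) = 188 + (-24 + 15² - 7*15) = 188 + (-24 + 225 - 105) = 188 + 96 = 284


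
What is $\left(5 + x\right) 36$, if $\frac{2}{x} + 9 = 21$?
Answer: $186$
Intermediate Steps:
$x = \frac{1}{6}$ ($x = \frac{2}{-9 + 21} = \frac{2}{12} = 2 \cdot \frac{1}{12} = \frac{1}{6} \approx 0.16667$)
$\left(5 + x\right) 36 = \left(5 + \frac{1}{6}\right) 36 = \frac{31}{6} \cdot 36 = 186$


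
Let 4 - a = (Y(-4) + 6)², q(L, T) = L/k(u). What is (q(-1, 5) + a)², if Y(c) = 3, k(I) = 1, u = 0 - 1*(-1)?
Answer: 6084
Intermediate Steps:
u = 1 (u = 0 + 1 = 1)
q(L, T) = L (q(L, T) = L/1 = 1*L = L)
a = -77 (a = 4 - (3 + 6)² = 4 - 1*9² = 4 - 1*81 = 4 - 81 = -77)
(q(-1, 5) + a)² = (-1 - 77)² = (-78)² = 6084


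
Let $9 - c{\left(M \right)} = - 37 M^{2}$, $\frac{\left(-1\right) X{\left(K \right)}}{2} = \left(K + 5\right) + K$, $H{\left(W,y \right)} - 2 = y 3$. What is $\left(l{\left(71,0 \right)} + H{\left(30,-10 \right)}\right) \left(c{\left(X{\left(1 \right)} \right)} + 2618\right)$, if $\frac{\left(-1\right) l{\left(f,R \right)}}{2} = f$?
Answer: $-1679430$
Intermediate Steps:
$l{\left(f,R \right)} = - 2 f$
$H{\left(W,y \right)} = 2 + 3 y$ ($H{\left(W,y \right)} = 2 + y 3 = 2 + 3 y$)
$X{\left(K \right)} = -10 - 4 K$ ($X{\left(K \right)} = - 2 \left(\left(K + 5\right) + K\right) = - 2 \left(\left(5 + K\right) + K\right) = - 2 \left(5 + 2 K\right) = -10 - 4 K$)
$c{\left(M \right)} = 9 + 37 M^{2}$ ($c{\left(M \right)} = 9 - - 37 M^{2} = 9 + 37 M^{2}$)
$\left(l{\left(71,0 \right)} + H{\left(30,-10 \right)}\right) \left(c{\left(X{\left(1 \right)} \right)} + 2618\right) = \left(\left(-2\right) 71 + \left(2 + 3 \left(-10\right)\right)\right) \left(\left(9 + 37 \left(-10 - 4\right)^{2}\right) + 2618\right) = \left(-142 + \left(2 - 30\right)\right) \left(\left(9 + 37 \left(-10 - 4\right)^{2}\right) + 2618\right) = \left(-142 - 28\right) \left(\left(9 + 37 \left(-14\right)^{2}\right) + 2618\right) = - 170 \left(\left(9 + 37 \cdot 196\right) + 2618\right) = - 170 \left(\left(9 + 7252\right) + 2618\right) = - 170 \left(7261 + 2618\right) = \left(-170\right) 9879 = -1679430$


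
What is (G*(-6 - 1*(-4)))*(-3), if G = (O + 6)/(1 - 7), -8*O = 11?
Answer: -37/8 ≈ -4.6250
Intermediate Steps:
O = -11/8 (O = -1/8*11 = -11/8 ≈ -1.3750)
G = -37/48 (G = (-11/8 + 6)/(1 - 7) = (37/8)/(-6) = (37/8)*(-1/6) = -37/48 ≈ -0.77083)
(G*(-6 - 1*(-4)))*(-3) = -37*(-6 - 1*(-4))/48*(-3) = -37*(-6 + 4)/48*(-3) = -37/48*(-2)*(-3) = (37/24)*(-3) = -37/8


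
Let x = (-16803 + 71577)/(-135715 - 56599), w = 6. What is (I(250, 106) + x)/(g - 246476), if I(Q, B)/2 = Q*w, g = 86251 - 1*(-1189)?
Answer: -96147871/5097474884 ≈ -0.018862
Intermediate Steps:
g = 87440 (g = 86251 + 1189 = 87440)
I(Q, B) = 12*Q (I(Q, B) = 2*(Q*6) = 2*(6*Q) = 12*Q)
x = -27387/96157 (x = 54774/(-192314) = 54774*(-1/192314) = -27387/96157 ≈ -0.28482)
(I(250, 106) + x)/(g - 246476) = (12*250 - 27387/96157)/(87440 - 246476) = (3000 - 27387/96157)/(-159036) = (288443613/96157)*(-1/159036) = -96147871/5097474884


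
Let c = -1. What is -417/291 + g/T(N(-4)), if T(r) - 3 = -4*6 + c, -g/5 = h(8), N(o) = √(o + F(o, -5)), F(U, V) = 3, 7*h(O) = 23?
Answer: -10251/14938 ≈ -0.68624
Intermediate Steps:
h(O) = 23/7 (h(O) = (⅐)*23 = 23/7)
N(o) = √(3 + o) (N(o) = √(o + 3) = √(3 + o))
g = -115/7 (g = -5*23/7 = -115/7 ≈ -16.429)
T(r) = -22 (T(r) = 3 + (-4*6 - 1) = 3 + (-24 - 1) = 3 - 25 = -22)
-417/291 + g/T(N(-4)) = -417/291 - 115/7/(-22) = -417*1/291 - 115/7*(-1/22) = -139/97 + 115/154 = -10251/14938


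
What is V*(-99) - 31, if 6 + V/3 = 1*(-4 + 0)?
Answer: 2939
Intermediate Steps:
V = -30 (V = -18 + 3*(1*(-4 + 0)) = -18 + 3*(1*(-4)) = -18 + 3*(-4) = -18 - 12 = -30)
V*(-99) - 31 = -30*(-99) - 31 = 2970 - 31 = 2939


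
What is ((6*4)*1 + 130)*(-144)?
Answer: -22176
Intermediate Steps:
((6*4)*1 + 130)*(-144) = (24*1 + 130)*(-144) = (24 + 130)*(-144) = 154*(-144) = -22176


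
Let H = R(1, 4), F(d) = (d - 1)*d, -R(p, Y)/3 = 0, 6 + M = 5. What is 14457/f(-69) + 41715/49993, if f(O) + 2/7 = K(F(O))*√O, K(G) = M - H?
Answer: -9977277939/169226305 + 708393*I*√69/3385 ≈ -58.958 + 1738.4*I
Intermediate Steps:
M = -1 (M = -6 + 5 = -1)
R(p, Y) = 0 (R(p, Y) = -3*0 = 0)
F(d) = d*(-1 + d) (F(d) = (-1 + d)*d = d*(-1 + d))
H = 0
K(G) = -1 (K(G) = -1 - 1*0 = -1 + 0 = -1)
f(O) = -2/7 - √O
14457/f(-69) + 41715/49993 = 14457/(-2/7 - √(-69)) + 41715/49993 = 14457/(-2/7 - I*√69) + 41715*(1/49993) = 14457/(-2/7 - I*√69) + 41715/49993 = 41715/49993 + 14457/(-2/7 - I*√69)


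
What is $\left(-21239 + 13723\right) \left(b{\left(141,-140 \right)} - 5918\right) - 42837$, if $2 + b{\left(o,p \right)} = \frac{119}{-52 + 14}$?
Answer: $\frac{845032979}{19} \approx 4.4475 \cdot 10^{7}$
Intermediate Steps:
$b{\left(o,p \right)} = - \frac{195}{38}$ ($b{\left(o,p \right)} = -2 + \frac{119}{-52 + 14} = -2 + \frac{119}{-38} = -2 + 119 \left(- \frac{1}{38}\right) = -2 - \frac{119}{38} = - \frac{195}{38}$)
$\left(-21239 + 13723\right) \left(b{\left(141,-140 \right)} - 5918\right) - 42837 = \left(-21239 + 13723\right) \left(- \frac{195}{38} - 5918\right) - 42837 = \left(-7516\right) \left(- \frac{225079}{38}\right) - 42837 = \frac{845846882}{19} - 42837 = \frac{845032979}{19}$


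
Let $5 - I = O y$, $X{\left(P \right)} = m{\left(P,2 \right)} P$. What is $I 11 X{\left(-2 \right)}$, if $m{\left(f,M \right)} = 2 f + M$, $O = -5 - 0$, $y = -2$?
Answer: $-220$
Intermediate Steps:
$O = -5$ ($O = -5 + 0 = -5$)
$m{\left(f,M \right)} = M + 2 f$
$X{\left(P \right)} = P \left(2 + 2 P\right)$ ($X{\left(P \right)} = \left(2 + 2 P\right) P = P \left(2 + 2 P\right)$)
$I = -5$ ($I = 5 - \left(-5\right) \left(-2\right) = 5 - 10 = -5$)
$I 11 X{\left(-2 \right)} = \left(-5\right) 11 \cdot 2 \left(-2\right) \left(1 - 2\right) = - 55 \cdot 2 \left(-2\right) \left(-1\right) = \left(-55\right) 4 = -220$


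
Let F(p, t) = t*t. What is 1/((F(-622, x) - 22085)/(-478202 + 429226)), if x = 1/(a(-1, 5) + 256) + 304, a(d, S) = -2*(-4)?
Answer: -3413431296/4901949889 ≈ -0.69634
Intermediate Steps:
a(d, S) = 8
x = 80257/264 (x = 1/(8 + 256) + 304 = 1/264 + 304 = 80257/264 ≈ 304.00)
F(p, t) = t**2
1/((F(-622, x) - 22085)/(-478202 + 429226)) = 1/(((80257/264)**2 - 22085)/(-478202 + 429226)) = 1/((6441186049/69696 - 22085)/(-48976)) = 1/((4901949889/69696)*(-1/48976)) = 1/(-4901949889/3413431296) = -3413431296/4901949889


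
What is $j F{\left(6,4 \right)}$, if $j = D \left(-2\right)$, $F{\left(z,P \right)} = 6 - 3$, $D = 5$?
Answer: $-30$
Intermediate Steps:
$F{\left(z,P \right)} = 3$ ($F{\left(z,P \right)} = 6 - 3 = 3$)
$j = -10$ ($j = 5 \left(-2\right) = -10$)
$j F{\left(6,4 \right)} = \left(-10\right) 3 = -30$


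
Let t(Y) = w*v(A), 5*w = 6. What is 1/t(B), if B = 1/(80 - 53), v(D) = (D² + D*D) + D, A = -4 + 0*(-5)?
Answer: 5/168 ≈ 0.029762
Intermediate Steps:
w = 6/5 (w = (⅕)*6 = 6/5 ≈ 1.2000)
A = -4 (A = -4 + 0 = -4)
v(D) = D + 2*D² (v(D) = (D² + D²) + D = 2*D² + D = D + 2*D²)
B = 1/27 ≈ 0.037037
t(Y) = 168/5 (t(Y) = 6*(-4*(1 + 2*(-4)))/5 = 6*(-4*(1 - 8))/5 = 6*(-4*(-7))/5 = (6/5)*28 = 168/5)
1/t(B) = 1/(168/5) = 5/168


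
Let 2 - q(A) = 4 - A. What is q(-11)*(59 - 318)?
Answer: 3367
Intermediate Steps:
q(A) = -2 + A (q(A) = 2 - (4 - A) = 2 + (-4 + A) = -2 + A)
q(-11)*(59 - 318) = (-2 - 11)*(59 - 318) = -13*(-259) = 3367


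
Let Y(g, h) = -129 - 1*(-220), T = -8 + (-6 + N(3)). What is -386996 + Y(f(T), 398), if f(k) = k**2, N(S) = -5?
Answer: -386905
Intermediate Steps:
T = -19 (T = -8 + (-6 - 5) = -8 - 11 = -19)
Y(g, h) = 91 (Y(g, h) = -129 + 220 = 91)
-386996 + Y(f(T), 398) = -386996 + 91 = -386905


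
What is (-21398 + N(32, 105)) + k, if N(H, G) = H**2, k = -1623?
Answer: -21997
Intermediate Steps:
(-21398 + N(32, 105)) + k = (-21398 + 32**2) - 1623 = (-21398 + 1024) - 1623 = -20374 - 1623 = -21997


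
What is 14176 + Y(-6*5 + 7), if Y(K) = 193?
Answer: 14369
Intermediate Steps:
14176 + Y(-6*5 + 7) = 14176 + 193 = 14369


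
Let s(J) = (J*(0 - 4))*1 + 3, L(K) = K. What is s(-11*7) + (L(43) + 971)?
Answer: 1325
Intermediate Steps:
s(J) = 3 - 4*J (s(J) = (J*(-4))*1 + 3 = -4*J*1 + 3 = -4*J + 3 = 3 - 4*J)
s(-11*7) + (L(43) + 971) = (3 - (-44)*7) + (43 + 971) = (3 - 4*(-77)) + 1014 = (3 + 308) + 1014 = 311 + 1014 = 1325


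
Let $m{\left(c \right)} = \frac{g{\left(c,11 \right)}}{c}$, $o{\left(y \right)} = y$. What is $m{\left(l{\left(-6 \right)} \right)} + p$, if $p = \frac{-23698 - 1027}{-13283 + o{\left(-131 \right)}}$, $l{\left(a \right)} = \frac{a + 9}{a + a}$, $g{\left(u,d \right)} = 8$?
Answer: $- \frac{404523}{13414} \approx -30.157$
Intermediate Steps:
$l{\left(a \right)} = \frac{9 + a}{2 a}$
$m{\left(c \right)} = \frac{8}{c}$
$p = \frac{24725}{13414}$ ($p = \frac{-23698 - 1027}{-13283 - 131} = - \frac{24725}{-13414} = \left(-24725\right) \left(- \frac{1}{13414}\right) = \frac{24725}{13414} \approx 1.8432$)
$m{\left(l{\left(-6 \right)} \right)} + p = \frac{8}{\frac{1}{2} \frac{1}{-6} \left(9 - 6\right)} + \frac{24725}{13414} = \frac{8}{\frac{1}{2} \left(- \frac{1}{6}\right) 3} + \frac{24725}{13414} = \frac{8}{- \frac{1}{4}} + \frac{24725}{13414} = 8 \left(-4\right) + \frac{24725}{13414} = -32 + \frac{24725}{13414} = - \frac{404523}{13414}$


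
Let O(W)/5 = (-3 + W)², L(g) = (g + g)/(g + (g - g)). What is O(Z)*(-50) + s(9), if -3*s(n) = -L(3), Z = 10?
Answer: -36748/3 ≈ -12249.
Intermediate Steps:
L(g) = 2 (L(g) = (2*g)/(g + 0) = (2*g)/g = 2)
s(n) = ⅔ (s(n) = -(-1)*2/3 = -⅓*(-2) = ⅔)
O(W) = 5*(-3 + W)²
O(Z)*(-50) + s(9) = (5*(-3 + 10)²)*(-50) + ⅔ = (5*7²)*(-50) + ⅔ = (5*49)*(-50) + ⅔ = 245*(-50) + ⅔ = -12250 + ⅔ = -36748/3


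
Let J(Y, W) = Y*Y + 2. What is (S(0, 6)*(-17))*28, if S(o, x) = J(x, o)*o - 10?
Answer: 4760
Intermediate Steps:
J(Y, W) = 2 + Y² (J(Y, W) = Y² + 2 = 2 + Y²)
S(o, x) = -10 + o*(2 + x²) (S(o, x) = (2 + x²)*o - 10 = o*(2 + x²) - 10 = -10 + o*(2 + x²))
(S(0, 6)*(-17))*28 = ((-10 + 0*(2 + 6²))*(-17))*28 = ((-10 + 0*(2 + 36))*(-17))*28 = ((-10 + 0*38)*(-17))*28 = ((-10 + 0)*(-17))*28 = -10*(-17)*28 = 170*28 = 4760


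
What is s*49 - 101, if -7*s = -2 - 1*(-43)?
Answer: -388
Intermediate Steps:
s = -41/7 (s = -(-2 - 1*(-43))/7 = -(-2 + 43)/7 = -1/7*41 = -41/7 ≈ -5.8571)
s*49 - 101 = -41/7*49 - 101 = -287 - 101 = -388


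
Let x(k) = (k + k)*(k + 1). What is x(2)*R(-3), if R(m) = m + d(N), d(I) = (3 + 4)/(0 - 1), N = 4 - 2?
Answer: -120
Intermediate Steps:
N = 2
x(k) = 2*k*(1 + k) (x(k) = (2*k)*(1 + k) = 2*k*(1 + k))
d(I) = -7 (d(I) = 7/(-1) = 7*(-1) = -7)
R(m) = -7 + m (R(m) = m - 7 = -7 + m)
x(2)*R(-3) = (2*2*(1 + 2))*(-7 - 3) = (2*2*3)*(-10) = 12*(-10) = -120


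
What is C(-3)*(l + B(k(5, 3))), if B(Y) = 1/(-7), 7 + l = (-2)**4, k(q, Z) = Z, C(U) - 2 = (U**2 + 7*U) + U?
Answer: -806/7 ≈ -115.14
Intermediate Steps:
C(U) = 2 + U**2 + 8*U (C(U) = 2 + ((U**2 + 7*U) + U) = 2 + (U**2 + 8*U) = 2 + U**2 + 8*U)
l = 9 (l = -7 + (-2)**4 = -7 + 16 = 9)
B(Y) = -1/7
C(-3)*(l + B(k(5, 3))) = (2 + (-3)**2 + 8*(-3))*(9 - 1/7) = (2 + 9 - 24)*(62/7) = -13*62/7 = -806/7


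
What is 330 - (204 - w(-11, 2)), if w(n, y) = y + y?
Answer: 130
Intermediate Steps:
w(n, y) = 2*y
330 - (204 - w(-11, 2)) = 330 - (204 - 2*2) = 330 - (204 - 1*4) = 330 - (204 - 4) = 330 - 1*200 = 330 - 200 = 130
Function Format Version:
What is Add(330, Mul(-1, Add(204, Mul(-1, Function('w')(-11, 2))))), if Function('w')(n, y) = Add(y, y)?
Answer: 130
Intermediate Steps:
Function('w')(n, y) = Mul(2, y)
Add(330, Mul(-1, Add(204, Mul(-1, Function('w')(-11, 2))))) = Add(330, Mul(-1, Add(204, Mul(-1, Mul(2, 2))))) = Add(330, Mul(-1, Add(204, Mul(-1, 4)))) = Add(330, Mul(-1, Add(204, -4))) = Add(330, Mul(-1, 200)) = Add(330, -200) = 130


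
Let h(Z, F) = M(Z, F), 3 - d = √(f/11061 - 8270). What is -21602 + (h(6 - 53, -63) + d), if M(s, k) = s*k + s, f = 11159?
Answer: -18685 - I*√112408409219/3687 ≈ -18685.0 - 90.934*I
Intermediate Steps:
d = 3 - I*√112408409219/3687 (d = 3 - √(11159/11061 - 8270) = 3 - √(-91463311/11061) = 3 - I*√112408409219/3687 ≈ 3.0 - 90.934*I)
M(s, k) = s + k*s (M(s, k) = k*s + s = s + k*s)
h(Z, F) = Z*(1 + F)
-21602 + (h(6 - 53, -63) + d) = -21602 + ((6 - 53)*(1 - 63) + (3 - I*√112408409219/3687)) = -21602 + (-47*(-62) + (3 - I*√112408409219/3687)) = -21602 + (2914 + (3 - I*√112408409219/3687)) = -21602 + (2917 - I*√112408409219/3687) = -18685 - I*√112408409219/3687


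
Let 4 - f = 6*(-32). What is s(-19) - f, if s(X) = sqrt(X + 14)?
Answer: -196 + I*sqrt(5) ≈ -196.0 + 2.2361*I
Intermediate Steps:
s(X) = sqrt(14 + X)
f = 196 (f = 4 - 6*(-32) = 4 - 1*(-192) = 4 + 192 = 196)
s(-19) - f = sqrt(14 - 19) - 1*196 = sqrt(-5) - 196 = I*sqrt(5) - 196 = -196 + I*sqrt(5)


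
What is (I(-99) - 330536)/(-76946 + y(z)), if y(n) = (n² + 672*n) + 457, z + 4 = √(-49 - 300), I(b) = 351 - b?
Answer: 165043*I/(332*√349 + 39755*I) ≈ 4.0529 + 0.6323*I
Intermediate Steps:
z = -4 + I*√349 (z = -4 + √(-49 - 300) = -4 + √(-349) = -4 + I*√349 ≈ -4.0 + 18.682*I)
y(n) = 457 + n² + 672*n
(I(-99) - 330536)/(-76946 + y(z)) = ((351 - 1*(-99)) - 330536)/(-76946 + (457 + (-4 + I*√349)² + 672*(-4 + I*√349))) = ((351 + 99) - 330536)/(-76946 + (457 + (-4 + I*√349)² + (-2688 + 672*I*√349))) = (450 - 330536)/(-76946 + (-2231 + (-4 + I*√349)² + 672*I*√349)) = -330086/(-79177 + (-4 + I*√349)² + 672*I*√349)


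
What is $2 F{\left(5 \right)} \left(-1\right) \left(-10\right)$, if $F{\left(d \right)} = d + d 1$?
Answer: $200$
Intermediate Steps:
$F{\left(d \right)} = 2 d$ ($F{\left(d \right)} = d + d = 2 d$)
$2 F{\left(5 \right)} \left(-1\right) \left(-10\right) = 2 \cdot 2 \cdot 5 \left(-1\right) \left(-10\right) = 2 \cdot 10 \left(-1\right) \left(-10\right) = 20 \left(-1\right) \left(-10\right) = \left(-20\right) \left(-10\right) = 200$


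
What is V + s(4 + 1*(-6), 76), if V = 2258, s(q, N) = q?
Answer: 2256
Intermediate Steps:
V + s(4 + 1*(-6), 76) = 2258 + (4 + 1*(-6)) = 2258 + (4 - 6) = 2258 - 2 = 2256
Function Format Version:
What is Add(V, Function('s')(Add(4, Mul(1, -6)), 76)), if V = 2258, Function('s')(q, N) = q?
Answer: 2256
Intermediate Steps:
Add(V, Function('s')(Add(4, Mul(1, -6)), 76)) = Add(2258, Add(4, Mul(1, -6))) = Add(2258, Add(4, -6)) = Add(2258, -2) = 2256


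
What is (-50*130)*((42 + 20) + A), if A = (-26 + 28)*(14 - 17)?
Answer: -364000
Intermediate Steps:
A = -6 (A = 2*(-3) = -6)
(-50*130)*((42 + 20) + A) = (-50*130)*((42 + 20) - 6) = -6500*(62 - 6) = -6500*56 = -364000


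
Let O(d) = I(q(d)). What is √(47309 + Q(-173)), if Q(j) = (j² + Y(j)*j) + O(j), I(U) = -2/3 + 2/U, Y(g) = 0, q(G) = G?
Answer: √20804722230/519 ≈ 277.92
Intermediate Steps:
I(U) = -⅔ + 2/U (I(U) = -2*⅓ + 2/U = -⅔ + 2/U)
O(d) = -⅔ + 2/d
Q(j) = -⅔ + j² + 2/j (Q(j) = (j² + 0*j) + (-⅔ + 2/j) = (j² + 0) + (-⅔ + 2/j) = j² + (-⅔ + 2/j) = -⅔ + j² + 2/j)
√(47309 + Q(-173)) = √(47309 + (-⅔ + (-173)² + 2/(-173))) = √(47309 + (-⅔ + 29929 + 2*(-1/173))) = √(47309 + (-⅔ + 29929 - 2/173)) = √(47309 + 15532799/519) = √(40086170/519) = √20804722230/519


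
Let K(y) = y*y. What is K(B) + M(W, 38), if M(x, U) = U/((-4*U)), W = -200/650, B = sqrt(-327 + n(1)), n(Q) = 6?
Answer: -1285/4 ≈ -321.25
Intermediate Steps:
B = I*sqrt(321) (B = sqrt(-327 + 6) = sqrt(-321) = I*sqrt(321) ≈ 17.916*I)
W = -4/13 (W = -200*1/650 = -4/13 ≈ -0.30769)
M(x, U) = -1/4 (M(x, U) = U*(-1/(4*U)) = -1/4)
K(y) = y**2
K(B) + M(W, 38) = (I*sqrt(321))**2 - 1/4 = -321 - 1/4 = -1285/4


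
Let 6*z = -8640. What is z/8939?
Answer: -1440/8939 ≈ -0.16109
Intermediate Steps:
z = -1440 (z = (⅙)*(-8640) = -1440)
z/8939 = -1440/8939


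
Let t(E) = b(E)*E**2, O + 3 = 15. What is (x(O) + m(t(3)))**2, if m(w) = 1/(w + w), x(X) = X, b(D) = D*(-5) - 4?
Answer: 16834609/116964 ≈ 143.93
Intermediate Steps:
b(D) = -4 - 5*D (b(D) = -5*D - 4 = -4 - 5*D)
O = 12 (O = -3 + 15 = 12)
t(E) = E**2*(-4 - 5*E) (t(E) = (-4 - 5*E)*E**2 = E**2*(-4 - 5*E))
m(w) = 1/(2*w)
(x(O) + m(t(3)))**2 = (12 + 1/(2*((3**2*(-4 - 5*3)))))**2 = (12 + 1/(2*((9*(-4 - 15)))))**2 = (12 + 1/(2*((9*(-19)))))**2 = (12 + (1/2)/(-171))**2 = (12 + (1/2)*(-1/171))**2 = (12 - 1/342)**2 = (4103/342)**2 = 16834609/116964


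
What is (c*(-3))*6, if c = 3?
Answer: -54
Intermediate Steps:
(c*(-3))*6 = (3*(-3))*6 = -9*6 = -54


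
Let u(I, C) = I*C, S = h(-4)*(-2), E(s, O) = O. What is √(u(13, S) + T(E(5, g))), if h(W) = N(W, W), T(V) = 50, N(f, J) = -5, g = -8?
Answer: 6*√5 ≈ 13.416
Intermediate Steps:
h(W) = -5
S = 10 (S = -5*(-2) = 10)
u(I, C) = C*I
√(u(13, S) + T(E(5, g))) = √(10*13 + 50) = √(130 + 50) = √180 = 6*√5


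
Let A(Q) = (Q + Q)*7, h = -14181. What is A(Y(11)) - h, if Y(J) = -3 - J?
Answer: 13985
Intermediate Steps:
A(Q) = 14*Q (A(Q) = (2*Q)*7 = 14*Q)
A(Y(11)) - h = 14*(-3 - 1*11) - 1*(-14181) = 14*(-3 - 11) + 14181 = 14*(-14) + 14181 = -196 + 14181 = 13985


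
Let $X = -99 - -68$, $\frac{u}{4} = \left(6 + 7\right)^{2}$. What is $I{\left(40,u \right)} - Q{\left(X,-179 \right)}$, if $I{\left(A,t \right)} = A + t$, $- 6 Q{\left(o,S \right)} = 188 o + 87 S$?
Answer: $- \frac{17105}{6} \approx -2850.8$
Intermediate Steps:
$u = 676$ ($u = 4 \left(6 + 7\right)^{2} = 4 \cdot 13^{2} = 4 \cdot 169 = 676$)
$X = -31$ ($X = -99 + 68 = -31$)
$Q{\left(o,S \right)} = - \frac{94 o}{3} - \frac{29 S}{2}$ ($Q{\left(o,S \right)} = - \frac{188 o + 87 S}{6} = - \frac{87 S + 188 o}{6} = - \frac{94 o}{3} - \frac{29 S}{2}$)
$I{\left(40,u \right)} - Q{\left(X,-179 \right)} = \left(40 + 676\right) - \left(\left(- \frac{94}{3}\right) \left(-31\right) - - \frac{5191}{2}\right) = 716 - \left(\frac{2914}{3} + \frac{5191}{2}\right) = 716 - \frac{21401}{6} = - \frac{17105}{6}$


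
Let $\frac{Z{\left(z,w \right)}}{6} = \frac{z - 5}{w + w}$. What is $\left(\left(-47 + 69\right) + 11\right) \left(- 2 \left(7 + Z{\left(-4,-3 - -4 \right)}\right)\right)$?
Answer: $1320$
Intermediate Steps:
$Z{\left(z,w \right)} = \frac{3 \left(-5 + z\right)}{w}$ ($Z{\left(z,w \right)} = 6 \frac{z - 5}{w + w} = 6 \frac{-5 + z}{2 w} = \frac{3 \left(-5 + z\right)}{w}$)
$\left(\left(-47 + 69\right) + 11\right) \left(- 2 \left(7 + Z{\left(-4,-3 - -4 \right)}\right)\right) = \left(\left(-47 + 69\right) + 11\right) \left(- 2 \left(7 + \frac{3 \left(-5 - 4\right)}{-3 - -4}\right)\right) = \left(22 + 11\right) \left(- 2 \left(7 + 3 \frac{1}{-3 + 4} \left(-9\right)\right)\right) = 33 \left(- 2 \left(7 + 3 \cdot 1^{-1} \left(-9\right)\right)\right) = 33 \left(- 2 \left(7 + 3 \cdot 1 \left(-9\right)\right)\right) = 33 \left(- 2 \left(7 - 27\right)\right) = 33 \left(\left(-2\right) \left(-20\right)\right) = 33 \cdot 40 = 1320$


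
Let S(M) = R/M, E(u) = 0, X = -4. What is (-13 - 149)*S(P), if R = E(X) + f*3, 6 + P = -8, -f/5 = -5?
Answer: 6075/7 ≈ 867.86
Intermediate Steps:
f = 25 (f = -5*(-5) = 25)
P = -14 (P = -6 - 8 = -14)
R = 75 (R = 0 + 25*3 = 0 + 75 = 75)
S(M) = 75/M
(-13 - 149)*S(P) = (-13 - 149)*(75/(-14)) = -12150*(-1)/14 = -162*(-75/14) = 6075/7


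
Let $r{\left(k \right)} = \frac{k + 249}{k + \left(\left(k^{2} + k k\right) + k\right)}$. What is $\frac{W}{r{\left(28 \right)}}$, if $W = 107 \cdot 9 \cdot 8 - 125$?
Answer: $\frac{12308296}{277} \approx 44434.0$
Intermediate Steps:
$W = 7579$ ($W = 107 \cdot 72 - 125 = 7704 - 125 = 7579$)
$r{\left(k \right)} = \frac{249 + k}{2 k + 2 k^{2}}$ ($r{\left(k \right)} = \frac{249 + k}{k + \left(\left(k^{2} + k^{2}\right) + k\right)} = \frac{249 + k}{k + \left(2 k^{2} + k\right)} = \frac{249 + k}{k + \left(k + 2 k^{2}\right)} = \frac{249 + k}{2 k + 2 k^{2}}$)
$\frac{W}{r{\left(28 \right)}} = \frac{7579}{\frac{1}{2} \cdot \frac{1}{28} \frac{1}{1 + 28} \left(249 + 28\right)} = \frac{7579}{\frac{1}{2} \cdot \frac{1}{28} \cdot \frac{1}{29} \cdot 277} = \frac{7579}{\frac{277}{1624}} = 7579 \cdot \frac{1624}{277} = \frac{12308296}{277}$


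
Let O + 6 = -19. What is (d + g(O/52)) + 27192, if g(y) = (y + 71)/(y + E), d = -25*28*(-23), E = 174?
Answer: 390627383/9023 ≈ 43292.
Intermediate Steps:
O = -25 (O = -6 - 19 = -25)
d = 16100 (d = -700*(-23) = 16100)
g(y) = (71 + y)/(174 + y) (g(y) = (y + 71)/(y + 174) = (71 + y)/(174 + y))
(d + g(O/52)) + 27192 = (16100 + (71 - 25/52)/(174 - 25/52)) + 27192 = (16100 + (3667/52)/(9023/52)) + 27192 = (16100 + (52/9023)*(3667/52)) + 27192 = (16100 + 3667/9023) + 27192 = 145273967/9023 + 27192 = 390627383/9023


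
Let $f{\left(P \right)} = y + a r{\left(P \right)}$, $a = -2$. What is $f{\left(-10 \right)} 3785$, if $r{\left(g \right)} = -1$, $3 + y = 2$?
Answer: $3785$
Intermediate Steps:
$y = -1$ ($y = -3 + 2 = -1$)
$f{\left(P \right)} = 1$ ($f{\left(P \right)} = -1 - -2 = -1 + 2 = 1$)
$f{\left(-10 \right)} 3785 = 1 \cdot 3785 = 3785$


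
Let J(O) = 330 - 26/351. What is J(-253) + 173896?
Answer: 4704100/27 ≈ 1.7423e+5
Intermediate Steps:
J(O) = 8908/27 (J(O) = 330 - 26/351 = 330 - 1*2/27 = 330 - 2/27 = 8908/27)
J(-253) + 173896 = 8908/27 + 173896 = 4704100/27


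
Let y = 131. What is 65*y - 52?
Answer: 8463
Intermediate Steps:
65*y - 52 = 65*131 - 52 = 8515 - 52 = 8463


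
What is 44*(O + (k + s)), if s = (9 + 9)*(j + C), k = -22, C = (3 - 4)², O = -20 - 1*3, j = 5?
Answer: 2772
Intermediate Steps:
O = -23 (O = -20 - 3 = -23)
C = 1 (C = (-1)² = 1)
s = 108 (s = (9 + 9)*(5 + 1) = 18*6 = 108)
44*(O + (k + s)) = 44*(-23 + (-22 + 108)) = 44*(-23 + 86) = 44*63 = 2772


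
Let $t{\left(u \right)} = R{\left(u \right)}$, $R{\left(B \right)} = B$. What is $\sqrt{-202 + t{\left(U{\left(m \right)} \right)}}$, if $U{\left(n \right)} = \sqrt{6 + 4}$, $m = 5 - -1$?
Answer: $\sqrt{-202 + \sqrt{10}} \approx 14.101 i$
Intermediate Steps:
$m = 6$ ($m = 5 + 1 = 6$)
$U{\left(n \right)} = \sqrt{10}$
$t{\left(u \right)} = u$
$\sqrt{-202 + t{\left(U{\left(m \right)} \right)}} = \sqrt{-202 + \sqrt{10}}$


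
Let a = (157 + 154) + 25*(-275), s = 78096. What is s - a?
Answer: 84660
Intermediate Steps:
a = -6564 (a = 311 - 6875 = -6564)
s - a = 78096 - 1*(-6564) = 78096 + 6564 = 84660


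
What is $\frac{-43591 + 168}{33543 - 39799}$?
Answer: $\frac{43423}{6256} \approx 6.941$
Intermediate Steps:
$\frac{-43591 + 168}{33543 - 39799} = - \frac{43423}{-6256} = \left(-43423\right) \left(- \frac{1}{6256}\right) = \frac{43423}{6256}$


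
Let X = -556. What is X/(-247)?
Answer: 556/247 ≈ 2.2510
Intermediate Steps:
X/(-247) = -556/(-247) = -1/247*(-556) = 556/247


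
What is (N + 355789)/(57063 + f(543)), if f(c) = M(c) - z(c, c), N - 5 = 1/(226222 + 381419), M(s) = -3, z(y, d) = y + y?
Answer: 216195021955/34012097334 ≈ 6.3564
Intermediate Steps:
z(y, d) = 2*y
N = 3038206/607641 (N = 5 + 1/(226222 + 381419) = 5 + 1/607641 = 3038206/607641 ≈ 5.0000)
f(c) = -3 - 2*c
(N + 355789)/(57063 + f(543)) = (3038206/607641 + 355789)/(57063 + (-3 - 2*543)) = 216195021955/(607641*(57063 + (-3 - 1086))) = 216195021955/(607641*(57063 - 1089)) = (216195021955/607641)/55974 = (216195021955/607641)*(1/55974) = 216195021955/34012097334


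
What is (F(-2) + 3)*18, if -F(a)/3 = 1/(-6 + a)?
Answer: 243/4 ≈ 60.750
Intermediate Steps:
F(a) = -3/(-6 + a)
(F(-2) + 3)*18 = (-3/(-6 - 2) + 3)*18 = (-3/(-8) + 3)*18 = (-3*(-⅛) + 3)*18 = (3/8 + 3)*18 = (27/8)*18 = 243/4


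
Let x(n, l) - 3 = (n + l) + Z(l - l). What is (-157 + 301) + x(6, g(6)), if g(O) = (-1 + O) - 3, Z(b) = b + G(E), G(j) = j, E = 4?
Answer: 159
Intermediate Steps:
Z(b) = 4 + b (Z(b) = b + 4 = 4 + b)
g(O) = -4 + O
x(n, l) = 7 + l + n (x(n, l) = 3 + ((n + l) + (4 + (l - l))) = 3 + ((l + n) + (4 + 0)) = 3 + ((l + n) + 4) = 3 + (4 + l + n) = 7 + l + n)
(-157 + 301) + x(6, g(6)) = (-157 + 301) + (7 + (-4 + 6) + 6) = 144 + (7 + 2 + 6) = 144 + 15 = 159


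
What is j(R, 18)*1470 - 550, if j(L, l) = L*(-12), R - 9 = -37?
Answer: 493370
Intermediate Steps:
R = -28 (R = 9 - 37 = -28)
j(L, l) = -12*L
j(R, 18)*1470 - 550 = -12*(-28)*1470 - 550 = 336*1470 - 550 = 493920 - 550 = 493370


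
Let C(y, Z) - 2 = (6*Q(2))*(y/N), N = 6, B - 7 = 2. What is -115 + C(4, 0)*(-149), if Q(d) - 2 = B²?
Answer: -49881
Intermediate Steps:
B = 9 (B = 7 + 2 = 9)
Q(d) = 83 (Q(d) = 2 + 9² = 2 + 81 = 83)
C(y, Z) = 2 + 83*y (C(y, Z) = 2 + (6*83)*(y/6) = 2 + 498*(y*(⅙)) = 2 + 498*(y/6) = 2 + 83*y)
-115 + C(4, 0)*(-149) = -115 + (2 + 83*4)*(-149) = -115 + (2 + 332)*(-149) = -115 + 334*(-149) = -115 - 49766 = -49881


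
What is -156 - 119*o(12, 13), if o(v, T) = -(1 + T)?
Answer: 1510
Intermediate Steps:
o(v, T) = -1 - T
-156 - 119*o(12, 13) = -156 - 119*(-1 - 1*13) = -156 - 119*(-1 - 13) = -156 - 119*(-14) = -156 + 1666 = 1510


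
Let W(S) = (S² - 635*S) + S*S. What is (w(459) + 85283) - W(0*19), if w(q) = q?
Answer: 85742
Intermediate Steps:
W(S) = -635*S + 2*S² (W(S) = (S² - 635*S) + S² = -635*S + 2*S²)
(w(459) + 85283) - W(0*19) = (459 + 85283) - 0*19*(-635 + 2*(0*19)) = 85742 - 0*(-635 + 2*0) = 85742 - 0*(-635 + 0) = 85742 - 0*(-635) = 85742 - 1*0 = 85742 + 0 = 85742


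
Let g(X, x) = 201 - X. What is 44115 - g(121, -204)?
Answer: 44035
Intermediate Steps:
44115 - g(121, -204) = 44115 - (201 - 1*121) = 44115 - (201 - 121) = 44115 - 1*80 = 44115 - 80 = 44035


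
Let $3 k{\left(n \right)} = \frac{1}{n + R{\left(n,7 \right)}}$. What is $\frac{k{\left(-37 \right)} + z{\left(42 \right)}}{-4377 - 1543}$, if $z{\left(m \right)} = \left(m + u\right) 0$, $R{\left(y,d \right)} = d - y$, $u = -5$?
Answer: $- \frac{1}{124320} \approx -8.0438 \cdot 10^{-6}$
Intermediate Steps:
$k{\left(n \right)} = \frac{1}{21}$ ($k{\left(n \right)} = \frac{1}{3 \left(n - \left(-7 + n\right)\right)} = \frac{1}{3 \cdot 7} = \frac{1}{3} \cdot \frac{1}{7} = \frac{1}{21}$)
$z{\left(m \right)} = 0$ ($z{\left(m \right)} = \left(m - 5\right) 0 = \left(-5 + m\right) 0 = 0$)
$\frac{k{\left(-37 \right)} + z{\left(42 \right)}}{-4377 - 1543} = \frac{\frac{1}{21} + 0}{-4377 - 1543} = \frac{1}{21 \left(-5920\right)} = \frac{1}{21} \left(- \frac{1}{5920}\right) = - \frac{1}{124320}$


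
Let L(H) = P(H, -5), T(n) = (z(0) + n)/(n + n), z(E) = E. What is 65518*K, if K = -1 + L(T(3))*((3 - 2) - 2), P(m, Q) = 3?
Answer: -262072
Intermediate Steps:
T(n) = 1/2 (T(n) = (0 + n)/(n + n) = n/((2*n)) = n*(1/(2*n)) = 1/2)
L(H) = 3
K = -4 (K = -1 + 3*((3 - 2) - 2) = -1 + 3*(1 - 2) = -1 + 3*(-1) = -1 - 3 = -4)
65518*K = 65518*(-4) = -262072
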